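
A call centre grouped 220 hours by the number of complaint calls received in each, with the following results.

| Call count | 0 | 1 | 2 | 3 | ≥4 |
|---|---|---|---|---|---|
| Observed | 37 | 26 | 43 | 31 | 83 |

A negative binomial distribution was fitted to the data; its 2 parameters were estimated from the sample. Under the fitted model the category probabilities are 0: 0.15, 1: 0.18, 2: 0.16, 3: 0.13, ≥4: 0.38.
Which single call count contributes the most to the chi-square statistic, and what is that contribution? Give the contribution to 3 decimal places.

1, 4.671

Expected counts E_i = n·p_i: 220×0.15 = 33, 220×0.18 = 39.6, 220×0.16 = 35.2, 220×0.13 = 28.6, 220×0.38 = 83.6.
cat         O        E   (O−E)²/E
0          37       33     0.4848
1          26     39.6     4.6707
2          43     35.2     1.7284
3          31     28.6     0.2014
≥4         83     83.6     0.0043
The largest term is for 1: 4.671.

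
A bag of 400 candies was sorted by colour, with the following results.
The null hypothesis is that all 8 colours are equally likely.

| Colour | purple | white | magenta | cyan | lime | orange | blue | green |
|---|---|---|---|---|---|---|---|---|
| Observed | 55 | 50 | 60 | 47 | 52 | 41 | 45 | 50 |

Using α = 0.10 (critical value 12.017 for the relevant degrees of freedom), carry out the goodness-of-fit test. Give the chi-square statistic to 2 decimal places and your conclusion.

4.88; do not reject

Expected count for each of the 8 categories: 400/8 = 50.
purple: (55 − 50)²/50 = 25/50 = 0.500
white: (50 − 50)²/50 = 0/50 = 0.000
magenta: (60 − 50)²/50 = 100/50 = 2.000
cyan: (47 − 50)²/50 = 9/50 = 0.180
lime: (52 − 50)²/50 = 4/50 = 0.080
orange: (41 − 50)²/50 = 81/50 = 1.620
blue: (45 − 50)²/50 = 25/50 = 0.500
green: (50 − 50)²/50 = 0/50 = 0.000
Sum = 4.88
df = 7. Since 4.88 < 12.017, we do not reject H₀.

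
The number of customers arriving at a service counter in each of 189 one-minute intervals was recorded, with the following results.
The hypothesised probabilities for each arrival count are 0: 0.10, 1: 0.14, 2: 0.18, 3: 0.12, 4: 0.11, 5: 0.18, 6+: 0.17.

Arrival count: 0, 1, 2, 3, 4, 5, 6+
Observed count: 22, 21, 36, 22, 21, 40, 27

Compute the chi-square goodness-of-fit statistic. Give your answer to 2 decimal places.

3.64

Expected counts E_i = n·p_i: 189×0.10 = 18.9, 189×0.14 = 26.46, 189×0.18 = 34.02, 189×0.12 = 22.68, 189×0.11 = 20.79, 189×0.18 = 34.02, 189×0.17 = 32.13.
χ² = (22−18.9)²/18.9 + (21−26.46)²/26.46 + (36−34.02)²/34.02 + (22−22.68)²/22.68 + (21−20.79)²/20.79 + (40−34.02)²/34.02 + (27−32.13)²/32.13
   = 0.508 + 1.127 + 0.115 + 0.020 + 0.002 + 1.051 + 0.819
Sum = 3.64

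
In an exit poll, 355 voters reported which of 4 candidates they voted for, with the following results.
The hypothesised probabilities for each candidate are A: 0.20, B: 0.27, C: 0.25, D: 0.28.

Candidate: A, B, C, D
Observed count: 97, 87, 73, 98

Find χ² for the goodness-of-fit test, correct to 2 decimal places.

13.15

Expected counts E_i = n·p_i: 355×0.20 = 71, 355×0.27 = 95.85, 355×0.25 = 88.75, 355×0.28 = 99.4.
χ² = (97−71)²/71 + (87−95.85)²/95.85 + (73−88.75)²/88.75 + (98−99.4)²/99.4
   = 9.521 + 0.817 + 2.795 + 0.020
Sum = 13.15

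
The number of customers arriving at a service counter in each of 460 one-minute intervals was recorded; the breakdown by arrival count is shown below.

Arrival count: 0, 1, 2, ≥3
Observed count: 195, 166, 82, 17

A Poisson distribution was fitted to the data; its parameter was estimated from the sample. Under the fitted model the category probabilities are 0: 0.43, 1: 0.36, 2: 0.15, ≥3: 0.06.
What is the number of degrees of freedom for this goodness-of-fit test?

2

There are k = 4 categories and 1 parameter estimated from the data, so df = 4 − 1 − 1 = 2.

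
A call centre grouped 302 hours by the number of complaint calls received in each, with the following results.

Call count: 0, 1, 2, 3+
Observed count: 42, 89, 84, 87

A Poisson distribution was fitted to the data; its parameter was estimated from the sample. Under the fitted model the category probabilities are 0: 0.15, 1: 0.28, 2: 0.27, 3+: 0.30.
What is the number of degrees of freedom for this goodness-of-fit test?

2

There are k = 4 categories and 1 parameter estimated from the data, so df = 4 − 1 − 1 = 2.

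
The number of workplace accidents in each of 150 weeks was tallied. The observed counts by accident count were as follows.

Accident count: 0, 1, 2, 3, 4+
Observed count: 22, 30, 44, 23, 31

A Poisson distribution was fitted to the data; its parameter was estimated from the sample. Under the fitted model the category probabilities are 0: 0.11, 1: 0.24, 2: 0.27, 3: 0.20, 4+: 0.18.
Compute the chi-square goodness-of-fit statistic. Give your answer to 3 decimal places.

5.362

Expected counts E_i = n·p_i: 150×0.11 = 16.5, 150×0.24 = 36, 150×0.27 = 40.5, 150×0.20 = 30, 150×0.18 = 27.
cat         O        E   (O−E)²/E
0          22     16.5     1.8333
1          30       36     1.0000
2          44     40.5     0.3025
3          23       30     1.6333
4+         31       27     0.5926
Sum = 5.362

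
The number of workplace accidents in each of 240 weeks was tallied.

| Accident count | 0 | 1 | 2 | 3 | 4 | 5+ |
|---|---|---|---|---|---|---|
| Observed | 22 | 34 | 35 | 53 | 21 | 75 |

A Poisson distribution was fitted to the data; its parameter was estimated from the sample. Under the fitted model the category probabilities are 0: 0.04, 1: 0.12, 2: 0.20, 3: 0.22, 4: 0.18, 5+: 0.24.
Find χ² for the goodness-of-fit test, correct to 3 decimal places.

Expected counts E_i = n·p_i: 240×0.04 = 9.6, 240×0.12 = 28.8, 240×0.20 = 48, 240×0.22 = 52.8, 240×0.18 = 43.2, 240×0.24 = 57.6.
cat         O        E   (O−E)²/E
0          22      9.6    16.0167
1          34     28.8     0.9389
2          35       48     3.5208
3          53     52.8     0.0008
4          21     43.2    11.4083
5+         75     57.6     5.2563
Sum = 37.142

37.142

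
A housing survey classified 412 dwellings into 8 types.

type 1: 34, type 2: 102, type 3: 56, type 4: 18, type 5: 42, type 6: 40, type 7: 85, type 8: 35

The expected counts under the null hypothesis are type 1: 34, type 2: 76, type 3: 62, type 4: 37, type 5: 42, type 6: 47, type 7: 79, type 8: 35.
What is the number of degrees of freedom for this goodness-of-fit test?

There are k = 8 categories and no parameters were estimated from the data, so df = 8 − 1 = 7.

7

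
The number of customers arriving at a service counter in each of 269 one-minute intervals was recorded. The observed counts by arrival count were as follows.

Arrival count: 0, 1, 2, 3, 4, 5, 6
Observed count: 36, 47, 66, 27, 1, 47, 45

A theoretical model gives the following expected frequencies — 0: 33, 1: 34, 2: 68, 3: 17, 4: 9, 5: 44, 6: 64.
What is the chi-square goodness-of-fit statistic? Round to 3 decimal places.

24.141

0: (36 − 33)²/33 = 9/33 = 0.2727
1: (47 − 34)²/34 = 169/34 = 4.9706
2: (66 − 68)²/68 = 4/68 = 0.0588
3: (27 − 17)²/17 = 100/17 = 5.8824
4: (1 − 9)²/9 = 64/9 = 7.1111
5: (47 − 44)²/44 = 9/44 = 0.2045
6: (45 − 64)²/64 = 361/64 = 5.6406
Sum = 24.141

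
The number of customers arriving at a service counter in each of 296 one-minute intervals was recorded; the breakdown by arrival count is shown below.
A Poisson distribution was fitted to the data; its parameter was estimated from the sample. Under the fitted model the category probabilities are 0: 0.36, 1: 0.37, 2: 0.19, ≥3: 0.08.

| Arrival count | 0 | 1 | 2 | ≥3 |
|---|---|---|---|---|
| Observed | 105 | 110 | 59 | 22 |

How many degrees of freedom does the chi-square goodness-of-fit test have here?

2

There are k = 4 categories and 1 parameter estimated from the data, so df = 4 − 1 − 1 = 2.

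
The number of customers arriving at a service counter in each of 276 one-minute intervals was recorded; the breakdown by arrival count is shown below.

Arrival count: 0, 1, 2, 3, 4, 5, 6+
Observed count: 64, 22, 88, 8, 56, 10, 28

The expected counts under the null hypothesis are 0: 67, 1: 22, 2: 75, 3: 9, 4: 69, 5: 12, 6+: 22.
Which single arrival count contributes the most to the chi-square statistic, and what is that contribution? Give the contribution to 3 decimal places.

χ² = (64−67)²/67 + (22−22)²/22 + (88−75)²/75 + (8−9)²/9 + (56−69)²/69 + (10−12)²/12 + (28−22)²/22
   = 0.1343 + 0.0000 + 2.2533 + 0.1111 + 2.4493 + 0.3333 + 1.6364
The largest term is for 4: 2.449.

4, 2.449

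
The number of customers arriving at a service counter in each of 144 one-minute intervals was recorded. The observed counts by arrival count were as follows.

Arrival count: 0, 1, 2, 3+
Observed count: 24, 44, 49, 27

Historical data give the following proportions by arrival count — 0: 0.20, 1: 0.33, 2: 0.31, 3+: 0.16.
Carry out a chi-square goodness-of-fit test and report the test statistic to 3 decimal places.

2.167

Expected counts E_i = n·p_i: 144×0.20 = 28.8, 144×0.33 = 47.52, 144×0.31 = 44.64, 144×0.16 = 23.04.
0: (24 − 28.8)²/28.8 = 23.04/28.8 = 0.8000
1: (44 − 47.52)²/47.52 = 12.3904/47.52 = 0.2607
2: (49 − 44.64)²/44.64 = 19.0096/44.64 = 0.4258
3+: (27 − 23.04)²/23.04 = 15.6816/23.04 = 0.6806
Sum = 2.167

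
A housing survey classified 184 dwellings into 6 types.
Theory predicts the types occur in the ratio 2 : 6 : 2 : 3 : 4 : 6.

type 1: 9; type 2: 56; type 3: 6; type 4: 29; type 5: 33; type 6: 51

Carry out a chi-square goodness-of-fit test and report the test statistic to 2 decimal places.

11.91

Ratio total = 23. Expected counts: 184×2/23 = 16, 184×6/23 = 48, 184×2/23 = 16, 184×3/23 = 24, 184×4/23 = 32, 184×6/23 = 48.
cat         O        E   (O−E)²/E
type 1      9       16      3.063
type 2     56       48      1.333
type 3      6       16      6.250
type 4     29       24      1.042
type 5     33       32      0.031
type 6     51       48      0.188
Sum = 11.91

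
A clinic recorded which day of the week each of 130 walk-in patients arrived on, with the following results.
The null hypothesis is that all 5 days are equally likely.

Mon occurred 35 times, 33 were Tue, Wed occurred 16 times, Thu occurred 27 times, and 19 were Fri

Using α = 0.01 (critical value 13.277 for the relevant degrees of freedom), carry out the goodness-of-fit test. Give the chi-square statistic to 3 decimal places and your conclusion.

10.769; do not reject

Expected count for each of the 5 categories: 130/5 = 26.
Mon: (35 − 26)²/26 = 81/26 = 3.1154
Tue: (33 − 26)²/26 = 49/26 = 1.8846
Wed: (16 − 26)²/26 = 100/26 = 3.8462
Thu: (27 − 26)²/26 = 1/26 = 0.0385
Fri: (19 − 26)²/26 = 49/26 = 1.8846
Sum = 10.769
df = 4. Since 10.769 < 13.277, we do not reject H₀.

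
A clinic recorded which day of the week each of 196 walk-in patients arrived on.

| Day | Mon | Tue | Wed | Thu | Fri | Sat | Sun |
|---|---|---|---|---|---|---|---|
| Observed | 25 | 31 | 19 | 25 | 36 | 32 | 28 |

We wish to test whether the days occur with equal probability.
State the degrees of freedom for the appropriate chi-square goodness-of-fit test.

6

There are k = 7 categories and no parameters were estimated from the data, so df = 7 − 1 = 6.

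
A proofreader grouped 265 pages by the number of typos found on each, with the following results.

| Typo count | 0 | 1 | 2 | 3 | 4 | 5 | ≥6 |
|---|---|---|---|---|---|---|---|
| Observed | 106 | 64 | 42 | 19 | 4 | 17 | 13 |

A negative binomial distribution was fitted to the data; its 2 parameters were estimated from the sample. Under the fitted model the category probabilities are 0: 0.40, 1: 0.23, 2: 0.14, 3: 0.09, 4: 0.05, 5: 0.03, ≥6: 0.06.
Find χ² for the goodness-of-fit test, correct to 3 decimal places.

19.075

Expected counts E_i = n·p_i: 265×0.40 = 106, 265×0.23 = 60.95, 265×0.14 = 37.1, 265×0.09 = 23.85, 265×0.05 = 13.25, 265×0.03 = 7.95, 265×0.06 = 15.9.
χ² = (106−106)²/106 + (64−60.95)²/60.95 + (42−37.1)²/37.1 + (19−23.85)²/23.85 + (4−13.25)²/13.25 + (17−7.95)²/7.95 + (13−15.9)²/15.9
   = 0.0000 + 0.1526 + 0.6472 + 0.9863 + 6.4575 + 10.3022 + 0.5289
Sum = 19.075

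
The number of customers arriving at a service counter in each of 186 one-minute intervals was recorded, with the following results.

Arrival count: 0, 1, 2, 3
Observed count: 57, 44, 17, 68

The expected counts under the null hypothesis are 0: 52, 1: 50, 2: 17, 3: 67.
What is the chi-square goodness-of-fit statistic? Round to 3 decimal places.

1.216

χ² = (57−52)²/52 + (44−50)²/50 + (17−17)²/17 + (68−67)²/67
   = 0.4808 + 0.7200 + 0.0000 + 0.0149
Sum = 1.216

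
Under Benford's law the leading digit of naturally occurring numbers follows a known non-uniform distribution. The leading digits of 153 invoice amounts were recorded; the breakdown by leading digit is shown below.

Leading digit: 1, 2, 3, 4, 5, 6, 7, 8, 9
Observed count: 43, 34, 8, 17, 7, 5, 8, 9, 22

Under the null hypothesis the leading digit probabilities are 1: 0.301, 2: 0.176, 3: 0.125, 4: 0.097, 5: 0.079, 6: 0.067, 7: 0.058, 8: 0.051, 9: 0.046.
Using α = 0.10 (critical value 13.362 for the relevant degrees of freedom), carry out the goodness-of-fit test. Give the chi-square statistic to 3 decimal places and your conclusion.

45.753; reject

Expected counts E_i = n·p_i: 153×0.301 = 46.053, 153×0.176 = 26.928, 153×0.125 = 19.125, 153×0.097 = 14.841, 153×0.079 = 12.087, 153×0.067 = 10.251, 153×0.058 = 8.874, 153×0.051 = 7.803, 153×0.046 = 7.038.
χ² = (43−46.053)²/46.053 + (34−26.928)²/26.928 + (8−19.125)²/19.125 + (17−14.841)²/14.841 + (7−12.087)²/12.087 + (5−10.251)²/10.251 + (8−8.874)²/8.874 + (9−7.803)²/7.803 + (22−7.038)²/7.038
   = 0.2024 + 1.8573 + 6.4714 + 0.3141 + 2.1409 + 2.6898 + 0.0861 + 0.1836 + 31.8075
Sum = 45.753
df = 8. Since 45.753 > 13.362, we reject H₀.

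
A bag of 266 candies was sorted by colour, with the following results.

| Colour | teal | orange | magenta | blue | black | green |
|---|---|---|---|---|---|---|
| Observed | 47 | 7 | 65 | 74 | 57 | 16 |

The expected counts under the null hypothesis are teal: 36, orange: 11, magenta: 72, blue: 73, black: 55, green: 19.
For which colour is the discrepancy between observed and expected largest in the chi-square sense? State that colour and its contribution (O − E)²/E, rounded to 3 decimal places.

teal: (47 − 36)²/36 = 121/36 = 3.3611
orange: (7 − 11)²/11 = 16/11 = 1.4545
magenta: (65 − 72)²/72 = 49/72 = 0.6806
blue: (74 − 73)²/73 = 1/73 = 0.0137
black: (57 − 55)²/55 = 4/55 = 0.0727
green: (16 − 19)²/19 = 9/19 = 0.4737
The largest term is for teal: 3.361.

teal, 3.361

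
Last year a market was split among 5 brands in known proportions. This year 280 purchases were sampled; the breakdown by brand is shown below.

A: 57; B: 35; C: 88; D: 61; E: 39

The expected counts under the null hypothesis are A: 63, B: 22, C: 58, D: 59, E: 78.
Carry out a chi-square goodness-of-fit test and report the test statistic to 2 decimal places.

χ² = (57−63)²/63 + (35−22)²/22 + (88−58)²/58 + (61−59)²/59 + (39−78)²/78
   = 0.571 + 7.682 + 15.517 + 0.068 + 19.500
Sum = 43.34

43.34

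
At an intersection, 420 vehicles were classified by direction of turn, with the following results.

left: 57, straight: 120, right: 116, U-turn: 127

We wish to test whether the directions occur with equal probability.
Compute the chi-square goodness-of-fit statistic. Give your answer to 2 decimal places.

Expected count for each of the 4 categories: 420/4 = 105.
cat           O        E   (O−E)²/E
left         57      105     21.943
straight    120      105      2.143
right       116      105      1.152
U-turn      127      105      4.610
Sum = 29.85

29.85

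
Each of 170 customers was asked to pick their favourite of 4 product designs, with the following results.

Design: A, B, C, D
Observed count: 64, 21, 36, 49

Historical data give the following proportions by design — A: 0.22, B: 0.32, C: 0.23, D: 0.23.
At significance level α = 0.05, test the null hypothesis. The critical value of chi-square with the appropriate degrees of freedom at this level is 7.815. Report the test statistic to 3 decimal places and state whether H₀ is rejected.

Expected counts E_i = n·p_i: 170×0.22 = 37.4, 170×0.32 = 54.4, 170×0.23 = 39.1, 170×0.23 = 39.1.
cat         O        E   (O−E)²/E
A          64     37.4    18.9187
B          21     54.4    20.5066
C          36     39.1     0.2458
D          49     39.1     2.5066
Sum = 42.178
df = 3. Since 42.178 > 7.815, we reject H₀.

42.178; reject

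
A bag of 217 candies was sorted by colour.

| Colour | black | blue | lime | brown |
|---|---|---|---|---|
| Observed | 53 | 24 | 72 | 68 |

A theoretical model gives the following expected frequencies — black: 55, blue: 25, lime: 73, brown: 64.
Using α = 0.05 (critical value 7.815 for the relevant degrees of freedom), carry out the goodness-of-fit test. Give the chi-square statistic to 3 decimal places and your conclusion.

black: (53 − 55)²/55 = 4/55 = 0.0727
blue: (24 − 25)²/25 = 1/25 = 0.0400
lime: (72 − 73)²/73 = 1/73 = 0.0137
brown: (68 − 64)²/64 = 16/64 = 0.2500
Sum = 0.376
df = 3. Since 0.376 < 7.815, we do not reject H₀.

0.376; do not reject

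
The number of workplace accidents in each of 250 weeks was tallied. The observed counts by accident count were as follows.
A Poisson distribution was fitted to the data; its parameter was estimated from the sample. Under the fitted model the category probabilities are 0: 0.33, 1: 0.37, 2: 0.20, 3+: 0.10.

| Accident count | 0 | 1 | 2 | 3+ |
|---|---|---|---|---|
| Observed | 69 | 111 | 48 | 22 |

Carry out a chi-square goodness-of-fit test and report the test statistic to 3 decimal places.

Expected counts E_i = n·p_i: 250×0.33 = 82.5, 250×0.37 = 92.5, 250×0.20 = 50, 250×0.10 = 25.
χ² = (69−82.5)²/82.5 + (111−92.5)²/92.5 + (48−50)²/50 + (22−25)²/25
   = 2.2091 + 3.7000 + 0.0800 + 0.3600
Sum = 6.349

6.349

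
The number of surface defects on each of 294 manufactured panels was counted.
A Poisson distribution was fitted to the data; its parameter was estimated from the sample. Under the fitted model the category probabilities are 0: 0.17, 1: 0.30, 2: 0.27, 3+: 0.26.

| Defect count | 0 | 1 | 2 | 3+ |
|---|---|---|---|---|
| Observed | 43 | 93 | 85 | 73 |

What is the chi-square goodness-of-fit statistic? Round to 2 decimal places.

Expected counts E_i = n·p_i: 294×0.17 = 49.98, 294×0.30 = 88.2, 294×0.27 = 79.38, 294×0.26 = 76.44.
χ² = (43−49.98)²/49.98 + (93−88.2)²/88.2 + (85−79.38)²/79.38 + (73−76.44)²/76.44
   = 0.975 + 0.261 + 0.398 + 0.155
Sum = 1.79

1.79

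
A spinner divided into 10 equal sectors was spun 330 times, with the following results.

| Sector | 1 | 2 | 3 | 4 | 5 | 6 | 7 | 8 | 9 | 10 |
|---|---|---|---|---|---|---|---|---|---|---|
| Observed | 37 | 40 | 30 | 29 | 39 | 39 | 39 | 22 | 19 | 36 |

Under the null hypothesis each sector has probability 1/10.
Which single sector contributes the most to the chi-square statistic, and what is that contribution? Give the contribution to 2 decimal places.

Under H₀ each category has probability 1/10, so each expected count is 330/10 = 33.
χ² = (37−33)²/33 + (40−33)²/33 + (30−33)²/33 + (29−33)²/33 + (39−33)²/33 + (39−33)²/33 + (39−33)²/33 + (22−33)²/33 + (19−33)²/33 + (36−33)²/33
   = 0.485 + 1.485 + 0.273 + 0.485 + 1.091 + 1.091 + 1.091 + 3.667 + 5.939 + 0.273
The largest term is for 9: 5.94.

9, 5.94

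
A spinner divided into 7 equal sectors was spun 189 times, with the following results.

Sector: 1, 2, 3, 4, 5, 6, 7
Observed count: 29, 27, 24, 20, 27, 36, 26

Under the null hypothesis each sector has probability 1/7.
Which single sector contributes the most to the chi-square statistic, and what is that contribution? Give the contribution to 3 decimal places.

6, 3.000

Under H₀ each category has probability 1/7, so each expected count is 189/7 = 27.
1: (29 − 27)²/27 = 4/27 = 0.1481
2: (27 − 27)²/27 = 0/27 = 0.0000
3: (24 − 27)²/27 = 9/27 = 0.3333
4: (20 − 27)²/27 = 49/27 = 1.8148
5: (27 − 27)²/27 = 0/27 = 0.0000
6: (36 − 27)²/27 = 81/27 = 3.0000
7: (26 − 27)²/27 = 1/27 = 0.0370
The largest term is for 6: 3.000.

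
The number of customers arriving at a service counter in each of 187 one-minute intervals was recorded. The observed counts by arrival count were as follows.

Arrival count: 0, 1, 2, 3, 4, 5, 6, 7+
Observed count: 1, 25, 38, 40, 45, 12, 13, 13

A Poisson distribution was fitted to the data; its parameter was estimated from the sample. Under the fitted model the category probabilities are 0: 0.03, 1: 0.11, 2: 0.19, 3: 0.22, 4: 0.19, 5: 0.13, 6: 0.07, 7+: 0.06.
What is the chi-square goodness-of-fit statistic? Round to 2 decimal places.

Expected counts E_i = n·p_i: 187×0.03 = 5.61, 187×0.11 = 20.57, 187×0.19 = 35.53, 187×0.22 = 41.14, 187×0.19 = 35.53, 187×0.13 = 24.31, 187×0.07 = 13.09, 187×0.06 = 11.22.
0: (1 − 5.61)²/5.61 = 21.2521/5.61 = 3.788
1: (25 − 20.57)²/20.57 = 19.6249/20.57 = 0.954
2: (38 − 35.53)²/35.53 = 6.1009/35.53 = 0.172
3: (40 − 41.14)²/41.14 = 1.2996/41.14 = 0.032
4: (45 − 35.53)²/35.53 = 89.6809/35.53 = 2.524
5: (12 − 24.31)²/24.31 = 151.5361/24.31 = 6.233
6: (13 − 13.09)²/13.09 = 0.0081/13.09 = 0.001
7+: (13 − 11.22)²/11.22 = 3.1684/11.22 = 0.282
Sum = 13.99

13.99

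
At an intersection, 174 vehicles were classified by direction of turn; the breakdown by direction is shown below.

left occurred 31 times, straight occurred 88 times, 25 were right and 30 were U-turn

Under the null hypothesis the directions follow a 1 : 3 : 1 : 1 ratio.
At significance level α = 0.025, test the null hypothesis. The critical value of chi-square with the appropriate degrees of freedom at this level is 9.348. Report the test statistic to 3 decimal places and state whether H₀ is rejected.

Ratio total = 6. Expected counts: 174×1/6 = 29, 174×3/6 = 87, 174×1/6 = 29, 174×1/6 = 29.
cat           O        E   (O−E)²/E
left         31       29     0.1379
straight     88       87     0.0115
right        25       29     0.5517
U-turn       30       29     0.0345
Sum = 0.736
df = 3. Since 0.736 < 9.348, we do not reject H₀.

0.736; do not reject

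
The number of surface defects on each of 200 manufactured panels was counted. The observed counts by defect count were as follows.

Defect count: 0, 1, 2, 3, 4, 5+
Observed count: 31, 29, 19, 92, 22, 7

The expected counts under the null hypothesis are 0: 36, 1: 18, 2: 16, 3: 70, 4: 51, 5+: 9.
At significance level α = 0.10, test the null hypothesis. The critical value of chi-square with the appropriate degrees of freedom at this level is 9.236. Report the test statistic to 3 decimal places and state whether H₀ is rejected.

0: (31 − 36)²/36 = 25/36 = 0.6944
1: (29 − 18)²/18 = 121/18 = 6.7222
2: (19 − 16)²/16 = 9/16 = 0.5625
3: (92 − 70)²/70 = 484/70 = 6.9143
4: (22 − 51)²/51 = 841/51 = 16.4902
5+: (7 − 9)²/9 = 4/9 = 0.4444
Sum = 31.828
df = 5. Since 31.828 > 9.236, we reject H₀.

31.828; reject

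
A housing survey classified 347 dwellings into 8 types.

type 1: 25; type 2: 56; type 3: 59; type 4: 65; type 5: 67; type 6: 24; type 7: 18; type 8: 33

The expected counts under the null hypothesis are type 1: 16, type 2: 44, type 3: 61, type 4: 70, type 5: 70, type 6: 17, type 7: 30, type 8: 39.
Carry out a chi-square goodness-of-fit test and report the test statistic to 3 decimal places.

17.492

cat         O        E   (O−E)²/E
type 1     25       16     5.0625
type 2     56       44     3.2727
type 3     59       61     0.0656
type 4     65       70     0.3571
type 5     67       70     0.1286
type 6     24       17     2.8824
type 7     18       30     4.8000
type 8     33       39     0.9231
Sum = 17.492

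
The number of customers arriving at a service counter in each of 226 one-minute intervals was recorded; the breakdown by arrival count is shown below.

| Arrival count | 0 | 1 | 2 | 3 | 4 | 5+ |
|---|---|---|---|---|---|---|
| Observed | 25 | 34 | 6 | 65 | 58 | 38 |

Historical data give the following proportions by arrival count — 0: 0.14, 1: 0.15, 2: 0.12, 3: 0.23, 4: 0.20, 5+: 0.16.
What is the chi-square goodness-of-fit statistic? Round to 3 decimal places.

Expected counts E_i = n·p_i: 226×0.14 = 31.64, 226×0.15 = 33.9, 226×0.12 = 27.12, 226×0.23 = 51.98, 226×0.20 = 45.2, 226×0.16 = 36.16.
0: (25 − 31.64)²/31.64 = 44.0896/31.64 = 1.3935
1: (34 − 33.9)²/33.9 = 0.01/33.9 = 0.0003
2: (6 − 27.12)²/27.12 = 446.0544/27.12 = 16.4474
3: (65 − 51.98)²/51.98 = 169.5204/51.98 = 3.2613
4: (58 − 45.2)²/45.2 = 163.84/45.2 = 3.6248
5+: (38 − 36.16)²/36.16 = 3.3856/36.16 = 0.0936
Sum = 24.821

24.821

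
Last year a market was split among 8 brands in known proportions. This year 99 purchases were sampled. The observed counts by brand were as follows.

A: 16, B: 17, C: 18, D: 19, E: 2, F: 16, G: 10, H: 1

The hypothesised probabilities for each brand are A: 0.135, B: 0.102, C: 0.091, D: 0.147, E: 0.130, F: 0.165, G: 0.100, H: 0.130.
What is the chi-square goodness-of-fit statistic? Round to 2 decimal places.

35.71

Expected counts E_i = n·p_i: 99×0.135 = 13.365, 99×0.102 = 10.098, 99×0.091 = 9.009, 99×0.147 = 14.553, 99×0.130 = 12.87, 99×0.165 = 16.335, 99×0.100 = 9.9, 99×0.130 = 12.87.
χ² = (16−13.365)²/13.365 + (17−10.098)²/10.098 + (18−9.009)²/9.009 + (19−14.553)²/14.553 + (2−12.87)²/12.87 + (16−16.335)²/16.335 + (10−9.9)²/9.9 + (1−12.87)²/12.87
   = 0.520 + 4.718 + 8.973 + 1.359 + 9.181 + 0.007 + 0.001 + 10.948
Sum = 35.71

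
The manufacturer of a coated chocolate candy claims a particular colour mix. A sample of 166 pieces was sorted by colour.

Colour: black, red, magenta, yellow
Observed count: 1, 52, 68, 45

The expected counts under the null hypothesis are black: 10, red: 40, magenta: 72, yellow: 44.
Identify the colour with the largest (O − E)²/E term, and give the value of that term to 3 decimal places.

χ² = (1−10)²/10 + (52−40)²/40 + (68−72)²/72 + (45−44)²/44
   = 8.1000 + 3.6000 + 0.2222 + 0.0227
The largest term is for black: 8.100.

black, 8.100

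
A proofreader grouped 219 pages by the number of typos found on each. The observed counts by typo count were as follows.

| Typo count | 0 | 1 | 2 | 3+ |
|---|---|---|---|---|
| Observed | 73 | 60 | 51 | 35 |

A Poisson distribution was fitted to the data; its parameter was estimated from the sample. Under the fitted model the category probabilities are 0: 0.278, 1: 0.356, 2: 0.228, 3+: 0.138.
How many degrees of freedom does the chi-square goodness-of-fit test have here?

2

There are k = 4 categories and 1 parameter estimated from the data, so df = 4 − 1 − 1 = 2.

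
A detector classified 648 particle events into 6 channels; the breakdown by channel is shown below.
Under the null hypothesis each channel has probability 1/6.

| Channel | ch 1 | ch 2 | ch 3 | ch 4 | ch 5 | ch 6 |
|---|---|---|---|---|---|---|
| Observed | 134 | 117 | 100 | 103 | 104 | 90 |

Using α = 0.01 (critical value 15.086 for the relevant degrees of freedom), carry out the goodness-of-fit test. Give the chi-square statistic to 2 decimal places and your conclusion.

Expected count for each of the 6 categories: 648/6 = 108.
cat         O        E   (O−E)²/E
ch 1      134      108      6.259
ch 2      117      108      0.750
ch 3      100      108      0.593
ch 4      103      108      0.231
ch 5      104      108      0.148
ch 6       90      108      3.000
Sum = 10.98
df = 5. Since 10.98 < 15.086, we do not reject H₀.

10.98; do not reject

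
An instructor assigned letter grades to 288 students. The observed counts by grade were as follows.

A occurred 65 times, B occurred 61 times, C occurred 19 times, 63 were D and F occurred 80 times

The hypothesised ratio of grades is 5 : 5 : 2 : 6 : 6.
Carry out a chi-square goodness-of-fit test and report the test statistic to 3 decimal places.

Ratio total = 24. Expected counts: 288×5/24 = 60, 288×5/24 = 60, 288×2/24 = 24, 288×6/24 = 72, 288×6/24 = 72.
A: (65 − 60)²/60 = 25/60 = 0.4167
B: (61 − 60)²/60 = 1/60 = 0.0167
C: (19 − 24)²/24 = 25/24 = 1.0417
D: (63 − 72)²/72 = 81/72 = 1.1250
F: (80 − 72)²/72 = 64/72 = 0.8889
Sum = 3.489

3.489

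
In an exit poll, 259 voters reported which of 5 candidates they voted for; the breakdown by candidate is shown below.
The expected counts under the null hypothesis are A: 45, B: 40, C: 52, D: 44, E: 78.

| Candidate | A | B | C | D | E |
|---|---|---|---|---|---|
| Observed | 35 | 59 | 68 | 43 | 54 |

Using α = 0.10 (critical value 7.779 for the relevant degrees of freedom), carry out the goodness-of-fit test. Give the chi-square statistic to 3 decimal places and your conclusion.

χ² = (35−45)²/45 + (59−40)²/40 + (68−52)²/52 + (43−44)²/44 + (54−78)²/78
   = 2.2222 + 9.0250 + 4.9231 + 0.0227 + 7.3846
Sum = 23.578
df = 4. Since 23.578 > 7.779, we reject H₀.

23.578; reject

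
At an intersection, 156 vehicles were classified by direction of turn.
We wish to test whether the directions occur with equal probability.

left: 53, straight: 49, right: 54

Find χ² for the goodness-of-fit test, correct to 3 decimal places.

0.269

Expected count for each of the 3 categories: 156/3 = 52.
left: (53 − 52)²/52 = 1/52 = 0.0192
straight: (49 − 52)²/52 = 9/52 = 0.1731
right: (54 − 52)²/52 = 4/52 = 0.0769
Sum = 0.269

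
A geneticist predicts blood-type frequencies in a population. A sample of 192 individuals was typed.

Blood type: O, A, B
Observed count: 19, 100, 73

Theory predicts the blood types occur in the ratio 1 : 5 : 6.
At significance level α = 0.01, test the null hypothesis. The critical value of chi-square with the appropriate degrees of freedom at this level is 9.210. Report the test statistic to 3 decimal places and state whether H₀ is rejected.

11.073; reject

Ratio total = 12. Expected counts: 192×1/12 = 16, 192×5/12 = 80, 192×6/12 = 96.
χ² = (19−16)²/16 + (100−80)²/80 + (73−96)²/96
   = 0.5625 + 5.0000 + 5.5104
Sum = 11.073
df = 2. Since 11.073 > 9.210, we reject H₀.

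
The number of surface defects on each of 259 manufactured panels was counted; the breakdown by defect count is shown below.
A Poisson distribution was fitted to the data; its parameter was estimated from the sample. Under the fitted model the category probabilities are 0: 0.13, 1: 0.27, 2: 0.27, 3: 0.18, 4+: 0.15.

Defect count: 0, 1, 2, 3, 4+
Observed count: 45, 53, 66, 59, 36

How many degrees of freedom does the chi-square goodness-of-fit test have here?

3

There are k = 5 categories and 1 parameter estimated from the data, so df = 5 − 1 − 1 = 3.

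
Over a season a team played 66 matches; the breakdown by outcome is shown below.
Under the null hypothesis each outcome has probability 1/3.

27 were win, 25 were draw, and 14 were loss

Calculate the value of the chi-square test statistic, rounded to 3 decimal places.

4.455

Expected count for each of the 3 categories: 66/3 = 22.
win: (27 − 22)²/22 = 25/22 = 1.1364
draw: (25 − 22)²/22 = 9/22 = 0.4091
loss: (14 − 22)²/22 = 64/22 = 2.9091
Sum = 4.455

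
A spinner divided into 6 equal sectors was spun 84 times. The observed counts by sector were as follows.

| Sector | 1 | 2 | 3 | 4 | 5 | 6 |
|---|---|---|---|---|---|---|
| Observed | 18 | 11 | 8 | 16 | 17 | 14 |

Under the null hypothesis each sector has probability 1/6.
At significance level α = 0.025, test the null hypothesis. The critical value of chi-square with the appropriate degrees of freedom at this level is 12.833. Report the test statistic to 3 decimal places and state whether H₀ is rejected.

5.286; do not reject

Expected count for each of the 6 categories: 84/6 = 14.
1: (18 − 14)²/14 = 16/14 = 1.1429
2: (11 − 14)²/14 = 9/14 = 0.6429
3: (8 − 14)²/14 = 36/14 = 2.5714
4: (16 − 14)²/14 = 4/14 = 0.2857
5: (17 − 14)²/14 = 9/14 = 0.6429
6: (14 − 14)²/14 = 0/14 = 0.0000
Sum = 5.286
df = 5. Since 5.286 < 12.833, we do not reject H₀.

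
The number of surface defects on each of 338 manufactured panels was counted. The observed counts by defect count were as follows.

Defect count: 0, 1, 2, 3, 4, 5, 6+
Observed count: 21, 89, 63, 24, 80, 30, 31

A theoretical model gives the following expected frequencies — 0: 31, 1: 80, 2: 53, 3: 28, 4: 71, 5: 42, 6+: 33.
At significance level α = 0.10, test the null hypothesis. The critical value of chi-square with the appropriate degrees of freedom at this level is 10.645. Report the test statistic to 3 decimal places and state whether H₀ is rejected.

11.387; reject

χ² = (21−31)²/31 + (89−80)²/80 + (63−53)²/53 + (24−28)²/28 + (80−71)²/71 + (30−42)²/42 + (31−33)²/33
   = 3.2258 + 1.0125 + 1.8868 + 0.5714 + 1.1408 + 3.4286 + 0.1212
Sum = 11.387
df = 6. Since 11.387 > 10.645, we reject H₀.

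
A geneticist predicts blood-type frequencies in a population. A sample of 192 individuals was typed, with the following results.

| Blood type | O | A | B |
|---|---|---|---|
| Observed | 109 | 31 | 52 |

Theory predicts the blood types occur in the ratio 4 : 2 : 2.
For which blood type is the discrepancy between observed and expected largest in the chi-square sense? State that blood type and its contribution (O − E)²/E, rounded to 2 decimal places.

Ratio total = 8. Expected counts: 192×4/8 = 96, 192×2/8 = 48, 192×2/8 = 48.
cat         O        E   (O−E)²/E
O         109       96      1.760
A          31       48      6.021
B          52       48      0.333
The largest term is for A: 6.02.

A, 6.02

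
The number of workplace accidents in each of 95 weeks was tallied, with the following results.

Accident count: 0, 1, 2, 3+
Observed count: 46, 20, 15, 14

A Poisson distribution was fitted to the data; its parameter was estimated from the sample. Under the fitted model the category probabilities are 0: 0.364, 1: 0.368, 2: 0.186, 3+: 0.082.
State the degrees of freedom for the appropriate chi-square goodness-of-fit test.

2

There are k = 4 categories and 1 parameter estimated from the data, so df = 4 − 1 − 1 = 2.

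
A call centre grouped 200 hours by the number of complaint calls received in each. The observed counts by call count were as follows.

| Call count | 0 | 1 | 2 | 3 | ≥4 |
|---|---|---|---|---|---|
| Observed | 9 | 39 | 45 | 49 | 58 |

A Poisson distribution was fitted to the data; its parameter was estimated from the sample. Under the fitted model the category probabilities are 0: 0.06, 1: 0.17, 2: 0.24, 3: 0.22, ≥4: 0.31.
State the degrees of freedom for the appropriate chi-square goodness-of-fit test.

3

There are k = 5 categories and 1 parameter estimated from the data, so df = 5 − 1 − 1 = 3.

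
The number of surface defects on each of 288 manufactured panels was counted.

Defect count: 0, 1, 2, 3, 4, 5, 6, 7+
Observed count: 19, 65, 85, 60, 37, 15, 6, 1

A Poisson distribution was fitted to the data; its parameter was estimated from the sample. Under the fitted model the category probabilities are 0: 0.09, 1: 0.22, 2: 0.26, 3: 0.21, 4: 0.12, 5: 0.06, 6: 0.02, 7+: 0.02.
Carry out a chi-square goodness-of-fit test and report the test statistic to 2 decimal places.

Expected counts E_i = n·p_i: 288×0.09 = 25.92, 288×0.22 = 63.36, 288×0.26 = 74.88, 288×0.21 = 60.48, 288×0.12 = 34.56, 288×0.06 = 17.28, 288×0.02 = 5.76, 288×0.02 = 5.76.
cat         O        E   (O−E)²/E
0          19    25.92      1.847
1          65    63.36      0.042
2          85    74.88      1.368
3          60    60.48      0.004
4          37    34.56      0.172
5          15    17.28      0.301
6           6     5.76      0.010
7+          1     5.76      3.934
Sum = 7.68

7.68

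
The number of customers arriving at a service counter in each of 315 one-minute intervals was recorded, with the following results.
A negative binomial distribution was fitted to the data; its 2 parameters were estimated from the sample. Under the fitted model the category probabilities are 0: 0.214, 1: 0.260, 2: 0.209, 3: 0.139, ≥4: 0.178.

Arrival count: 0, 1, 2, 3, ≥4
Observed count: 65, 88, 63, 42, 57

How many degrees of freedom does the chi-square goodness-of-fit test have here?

There are k = 5 categories and 2 parameters estimated from the data, so df = 5 − 1 − 2 = 2.

2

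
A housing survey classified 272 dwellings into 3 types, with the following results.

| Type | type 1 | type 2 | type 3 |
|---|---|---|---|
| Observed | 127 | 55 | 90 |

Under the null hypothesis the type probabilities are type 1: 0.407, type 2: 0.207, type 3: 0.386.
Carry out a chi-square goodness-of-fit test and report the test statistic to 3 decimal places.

4.570

Expected counts E_i = n·p_i: 272×0.407 = 110.704, 272×0.207 = 56.304, 272×0.386 = 104.992.
type 1: (127 − 110.704)²/110.704 = 265.559616/110.704 = 2.3988
type 2: (55 − 56.304)²/56.304 = 1.700416/56.304 = 0.0302
type 3: (90 − 104.992)²/104.992 = 224.760064/104.992 = 2.1407
Sum = 4.570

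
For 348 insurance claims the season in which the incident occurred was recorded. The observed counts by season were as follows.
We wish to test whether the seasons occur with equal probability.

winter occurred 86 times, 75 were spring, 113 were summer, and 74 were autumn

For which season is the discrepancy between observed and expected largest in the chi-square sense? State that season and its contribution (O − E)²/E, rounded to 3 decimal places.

Expected count for each of the 4 categories: 348/4 = 87.
χ² = (86−87)²/87 + (75−87)²/87 + (113−87)²/87 + (74−87)²/87
   = 0.0115 + 1.6552 + 7.7701 + 1.9425
The largest term is for summer: 7.770.

summer, 7.770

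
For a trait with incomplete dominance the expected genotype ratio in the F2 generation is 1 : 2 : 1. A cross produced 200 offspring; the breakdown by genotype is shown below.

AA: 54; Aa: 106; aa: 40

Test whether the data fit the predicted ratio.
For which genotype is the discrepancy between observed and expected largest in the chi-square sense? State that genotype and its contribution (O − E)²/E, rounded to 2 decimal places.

Ratio total = 4. Expected counts: 200×1/4 = 50, 200×2/4 = 100, 200×1/4 = 50.
AA: (54 − 50)²/50 = 16/50 = 0.320
Aa: (106 − 100)²/100 = 36/100 = 0.360
aa: (40 − 50)²/50 = 100/50 = 2.000
The largest term is for aa: 2.00.

aa, 2.00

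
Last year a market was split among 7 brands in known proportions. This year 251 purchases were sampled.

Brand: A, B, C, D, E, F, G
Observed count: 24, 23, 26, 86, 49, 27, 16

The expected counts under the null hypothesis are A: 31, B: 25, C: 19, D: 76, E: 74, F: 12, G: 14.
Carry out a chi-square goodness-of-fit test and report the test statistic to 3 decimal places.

33.117

χ² = (24−31)²/31 + (23−25)²/25 + (26−19)²/19 + (86−76)²/76 + (49−74)²/74 + (27−12)²/12 + (16−14)²/14
   = 1.5806 + 0.1600 + 2.5789 + 1.3158 + 8.4459 + 18.7500 + 0.2857
Sum = 33.117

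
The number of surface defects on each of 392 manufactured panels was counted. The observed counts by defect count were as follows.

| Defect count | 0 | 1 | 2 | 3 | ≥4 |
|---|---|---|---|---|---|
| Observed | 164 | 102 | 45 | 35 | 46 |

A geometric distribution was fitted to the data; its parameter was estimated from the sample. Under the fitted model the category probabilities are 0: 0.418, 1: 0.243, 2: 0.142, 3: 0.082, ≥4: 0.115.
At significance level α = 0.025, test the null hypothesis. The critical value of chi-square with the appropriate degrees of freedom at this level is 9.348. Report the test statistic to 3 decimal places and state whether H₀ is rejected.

2.793; do not reject

Expected counts E_i = n·p_i: 392×0.418 = 163.856, 392×0.243 = 95.256, 392×0.142 = 55.664, 392×0.082 = 32.144, 392×0.115 = 45.08.
cat         O        E   (O−E)²/E
0         164  163.856     0.0001
1         102   95.256     0.4775
2          45   55.664     2.0430
3          35   32.144     0.2538
≥4         46    45.08     0.0188
Sum = 2.793
df = 3. Since 2.793 < 9.348, we do not reject H₀.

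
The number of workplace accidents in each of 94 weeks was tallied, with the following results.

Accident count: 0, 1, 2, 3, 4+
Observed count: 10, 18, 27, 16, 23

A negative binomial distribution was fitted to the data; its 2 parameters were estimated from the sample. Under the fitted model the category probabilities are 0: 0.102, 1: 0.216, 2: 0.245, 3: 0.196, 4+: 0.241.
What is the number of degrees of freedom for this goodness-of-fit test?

2

There are k = 5 categories and 2 parameters estimated from the data, so df = 5 − 1 − 2 = 2.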